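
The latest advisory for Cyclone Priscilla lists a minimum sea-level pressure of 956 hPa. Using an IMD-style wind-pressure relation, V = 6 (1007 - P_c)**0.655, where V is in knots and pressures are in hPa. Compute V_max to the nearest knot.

ΔP = 1007 − 956 = 51 hPa.
51^0.655 ≈ 13.136.
V ≈ 6 × 13.136 ≈ 78.8 kt.

79 kt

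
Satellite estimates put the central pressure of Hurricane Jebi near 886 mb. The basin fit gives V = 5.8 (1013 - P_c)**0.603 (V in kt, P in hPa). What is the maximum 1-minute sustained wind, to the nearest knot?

108 kt

ΔP = 1013 − 886 = 127 mb.
127^0.603 ≈ 18.561.
V ≈ 5.8 × 18.561 ≈ 107.7 kt.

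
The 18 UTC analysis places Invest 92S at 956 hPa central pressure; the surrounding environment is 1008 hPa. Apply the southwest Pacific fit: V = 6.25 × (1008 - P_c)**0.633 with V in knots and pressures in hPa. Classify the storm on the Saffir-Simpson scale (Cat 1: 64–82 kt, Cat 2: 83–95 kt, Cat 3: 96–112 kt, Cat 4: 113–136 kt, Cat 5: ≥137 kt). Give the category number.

1

ΔP = 1008 − 956 = 52 hPa.
V ≈ 6.25 × 52^0.633 = 6.25 × 12.20 ≈ 76 kt.
76 kt falls in the Category 1 band.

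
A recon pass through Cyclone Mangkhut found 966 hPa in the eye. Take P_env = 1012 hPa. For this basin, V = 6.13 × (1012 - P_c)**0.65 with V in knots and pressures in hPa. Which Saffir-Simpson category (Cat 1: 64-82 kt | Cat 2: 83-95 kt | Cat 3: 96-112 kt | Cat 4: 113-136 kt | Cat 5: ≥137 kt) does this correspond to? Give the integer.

ΔP = 1012 − 966 = 46 hPa.
V ≈ 6.13 × 46^0.65 = 6.13 × 12.04 ≈ 74 kt.
74 kt falls in the Category 1 band.

1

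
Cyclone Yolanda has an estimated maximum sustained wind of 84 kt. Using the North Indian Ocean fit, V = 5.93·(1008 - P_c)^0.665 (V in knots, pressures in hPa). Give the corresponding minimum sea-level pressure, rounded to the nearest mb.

954 mb

ΔP = (V / 5.93)^(1/0.665) = (84/5.93)^1.504.
84/5.93 = 14.165; 14.165^1.504 ≈ 53.85 mb.
P_c = 1008 − 53.85 = 954.15 ≈ 954 mb.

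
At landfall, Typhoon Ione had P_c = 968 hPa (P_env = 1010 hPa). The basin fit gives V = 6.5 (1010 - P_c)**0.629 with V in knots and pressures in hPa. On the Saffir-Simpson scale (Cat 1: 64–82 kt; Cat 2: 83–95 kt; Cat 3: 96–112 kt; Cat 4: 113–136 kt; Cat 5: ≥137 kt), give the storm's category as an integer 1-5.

1

ΔP = 1010 − 968 = 42 hPa.
V ≈ 6.5 × 42^0.629 = 6.5 × 10.50 ≈ 68 kt.
68 kt falls in the Category 1 band.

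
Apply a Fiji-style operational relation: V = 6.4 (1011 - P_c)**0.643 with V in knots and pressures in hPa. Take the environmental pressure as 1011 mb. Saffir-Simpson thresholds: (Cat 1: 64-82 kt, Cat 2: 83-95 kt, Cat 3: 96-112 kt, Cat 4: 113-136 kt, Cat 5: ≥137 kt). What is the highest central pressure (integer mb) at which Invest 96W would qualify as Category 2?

Category 2 begins at V = 83 kt.
Required ΔP = (83/6.4)^(1/0.643) = 12.969^1.555 ≈ 53.80 mb.
P_c ≤ 1011 − 53.80 = 957.20, so the highest integer P_c is 957 mb.

957 mb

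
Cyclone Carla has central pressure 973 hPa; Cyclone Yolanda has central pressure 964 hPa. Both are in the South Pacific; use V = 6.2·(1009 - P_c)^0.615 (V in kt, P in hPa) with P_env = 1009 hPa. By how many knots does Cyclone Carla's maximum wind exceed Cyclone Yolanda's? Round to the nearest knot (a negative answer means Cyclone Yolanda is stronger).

Cyclone Carla: ΔP = 36; V ≈ 6.2 × 36^0.615 ≈ 56.17 kt.
Cyclone Yolanda: ΔP = 45; V ≈ 6.2 × 45^0.615 ≈ 64.43 kt.
Difference ≈ 56.17 − 64.43 = -8.26 → -8 kt.

-8 kt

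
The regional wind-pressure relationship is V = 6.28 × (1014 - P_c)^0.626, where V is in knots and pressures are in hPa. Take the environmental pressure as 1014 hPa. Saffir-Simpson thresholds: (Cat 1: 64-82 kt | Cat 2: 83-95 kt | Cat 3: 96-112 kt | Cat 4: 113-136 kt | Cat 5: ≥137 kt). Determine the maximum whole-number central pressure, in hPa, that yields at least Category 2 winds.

Category 2 begins at V = 83 kt.
Required ΔP = (83/6.28)^(1/0.626) = 13.217^1.597 ≈ 61.79 hPa.
P_c ≤ 1014 − 61.79 = 952.21, so the highest integer P_c is 952 hPa.

952 hPa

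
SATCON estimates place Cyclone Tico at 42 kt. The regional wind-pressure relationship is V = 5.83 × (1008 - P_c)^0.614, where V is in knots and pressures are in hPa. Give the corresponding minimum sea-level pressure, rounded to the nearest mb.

ΔP = (V / 5.83)^(1/0.614) = (42/5.83)^1.629.
42/5.83 = 7.204; 7.204^1.629 ≈ 24.93 mb.
P_c = 1008 − 24.93 = 983.07 ≈ 983 mb.

983 mb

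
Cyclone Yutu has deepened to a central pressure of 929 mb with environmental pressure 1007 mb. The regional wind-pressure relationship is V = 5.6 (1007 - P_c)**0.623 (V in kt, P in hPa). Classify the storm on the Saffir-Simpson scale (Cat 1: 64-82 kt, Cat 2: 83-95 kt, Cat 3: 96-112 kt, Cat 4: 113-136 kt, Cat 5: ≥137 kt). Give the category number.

2

ΔP = 1007 − 929 = 78 mb.
V ≈ 5.6 × 78^0.623 = 5.6 × 15.09 ≈ 85 kt.
85 kt falls in the Category 2 band.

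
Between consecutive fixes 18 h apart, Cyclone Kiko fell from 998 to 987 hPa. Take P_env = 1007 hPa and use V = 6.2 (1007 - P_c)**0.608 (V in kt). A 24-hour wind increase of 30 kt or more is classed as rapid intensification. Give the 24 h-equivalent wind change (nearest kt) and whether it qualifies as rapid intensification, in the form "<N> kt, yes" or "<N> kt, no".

20 kt, no

V₁: ΔP = 9, V ≈ 6.2 × 9^0.608 ≈ 23.58 kt.
V₂: ΔP = 20, V ≈ 6.2 × 20^0.608 ≈ 38.32 kt.
ΔV over 18 h = 14.74 kt → 24 h equivalent = 14.74 × 24/18 ≈ 19.65 kt.
20 kt < 30 kt ⇒ not rapid intensification.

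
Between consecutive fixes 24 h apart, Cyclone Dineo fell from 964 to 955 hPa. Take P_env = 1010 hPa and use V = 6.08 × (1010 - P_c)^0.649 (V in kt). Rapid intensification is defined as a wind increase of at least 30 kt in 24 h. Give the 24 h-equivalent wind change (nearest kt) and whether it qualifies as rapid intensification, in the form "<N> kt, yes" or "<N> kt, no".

9 kt, no

V₁: ΔP = 46, V ≈ 6.08 × 46^0.649 ≈ 72.95 kt.
V₂: ΔP = 55, V ≈ 6.08 × 55^0.649 ≈ 81.92 kt.
ΔV over 24 h = 8.97 kt → 24 h equivalent = 8.97 × 24/24 ≈ 8.97 kt.
9 kt < 30 kt ⇒ not rapid intensification.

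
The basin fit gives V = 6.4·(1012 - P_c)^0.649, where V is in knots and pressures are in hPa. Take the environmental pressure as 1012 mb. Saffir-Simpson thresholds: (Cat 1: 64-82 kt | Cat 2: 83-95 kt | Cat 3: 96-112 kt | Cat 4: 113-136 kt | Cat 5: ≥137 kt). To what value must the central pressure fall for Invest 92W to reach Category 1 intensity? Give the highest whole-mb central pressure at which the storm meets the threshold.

Category 1 begins at V = 64 kt.
Required ΔP = (64/6.4)^(1/0.649) = 10.000^1.541 ≈ 34.74 mb.
P_c ≤ 1012 − 34.74 = 977.26, so the highest integer P_c is 977 mb.

977 mb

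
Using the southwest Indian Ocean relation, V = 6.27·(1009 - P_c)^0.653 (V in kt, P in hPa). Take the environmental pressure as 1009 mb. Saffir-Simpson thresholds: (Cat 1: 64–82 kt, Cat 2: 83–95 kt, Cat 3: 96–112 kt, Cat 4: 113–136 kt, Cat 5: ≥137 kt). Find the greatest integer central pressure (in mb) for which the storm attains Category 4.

Category 4 begins at V = 113 kt.
Required ΔP = (113/6.27)^(1/0.653) = 18.022^1.531 ≈ 83.78 mb.
P_c ≤ 1009 − 83.78 = 925.22, so the highest integer P_c is 925 mb.

925 mb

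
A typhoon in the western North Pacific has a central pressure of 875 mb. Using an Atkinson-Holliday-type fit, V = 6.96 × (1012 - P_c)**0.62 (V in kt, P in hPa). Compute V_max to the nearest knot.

ΔP = 1012 − 875 = 137 mb.
137^0.62 ≈ 21.124.
V ≈ 6.96 × 21.124 ≈ 147.0 kt.

147 kt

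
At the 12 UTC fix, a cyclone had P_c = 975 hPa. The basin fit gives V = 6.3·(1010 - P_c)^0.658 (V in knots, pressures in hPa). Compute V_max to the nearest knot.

ΔP = 1010 − 975 = 35 hPa.
35^0.658 ≈ 10.375.
V ≈ 6.3 × 10.375 ≈ 65.4 kt.

65 kt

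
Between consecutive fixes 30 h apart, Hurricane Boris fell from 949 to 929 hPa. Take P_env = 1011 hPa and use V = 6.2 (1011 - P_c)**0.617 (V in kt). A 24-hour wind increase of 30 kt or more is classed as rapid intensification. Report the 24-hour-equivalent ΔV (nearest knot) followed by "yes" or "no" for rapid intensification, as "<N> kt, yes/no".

12 kt, no

V₁: ΔP = 62, V ≈ 6.2 × 62^0.617 ≈ 79.12 kt.
V₂: ΔP = 82, V ≈ 6.2 × 82^0.617 ≈ 94.02 kt.
ΔV over 30 h = 14.90 kt → 24 h equivalent = 14.90 × 24/30 ≈ 11.92 kt.
12 kt < 30 kt ⇒ not rapid intensification.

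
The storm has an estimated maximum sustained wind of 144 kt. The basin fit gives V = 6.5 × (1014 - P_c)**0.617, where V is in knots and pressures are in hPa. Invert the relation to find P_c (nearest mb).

ΔP = (V / 6.5)^(1/0.617) = (144/6.5)^1.621.
144/6.5 = 22.154; 22.154^1.621 ≈ 151.58 mb.
P_c = 1014 − 151.58 = 862.42 ≈ 862 mb.

862 mb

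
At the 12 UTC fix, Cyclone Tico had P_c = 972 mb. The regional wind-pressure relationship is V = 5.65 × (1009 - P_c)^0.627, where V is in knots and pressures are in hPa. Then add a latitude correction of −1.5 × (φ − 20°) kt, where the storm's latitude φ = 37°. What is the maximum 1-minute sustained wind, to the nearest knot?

ΔP = 1009 − 972 = 37 mb.
37^0.627 ≈ 9.622.
V ≈ 5.65 × 9.622 ≈ 54.4 kt.
Latitude correction: −1.5 × (37 − 20) = -25.5 kt.
Corrected V ≈ 28.9 kt → 29 kt.

29 kt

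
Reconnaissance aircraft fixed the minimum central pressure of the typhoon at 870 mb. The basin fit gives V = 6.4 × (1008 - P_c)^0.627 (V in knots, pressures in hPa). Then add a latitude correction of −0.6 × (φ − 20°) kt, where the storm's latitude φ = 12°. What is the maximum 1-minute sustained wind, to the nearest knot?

ΔP = 1008 − 870 = 138 mb.
138^0.627 ≈ 21.964.
V ≈ 6.4 × 21.964 ≈ 140.6 kt.
Latitude correction: −0.6 × (12 − 20) = 4.8 kt.
Corrected V ≈ 145.4 kt → 145 kt.

145 kt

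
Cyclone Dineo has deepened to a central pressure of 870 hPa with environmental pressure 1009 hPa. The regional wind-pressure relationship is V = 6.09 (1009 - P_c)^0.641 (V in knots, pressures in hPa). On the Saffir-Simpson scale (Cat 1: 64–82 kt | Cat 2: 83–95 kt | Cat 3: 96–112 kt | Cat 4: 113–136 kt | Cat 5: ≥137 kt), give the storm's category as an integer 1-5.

ΔP = 1009 − 870 = 139 hPa.
V ≈ 6.09 × 139^0.641 = 6.09 × 23.64 ≈ 144 kt.
144 kt falls in the Category 5 band.

5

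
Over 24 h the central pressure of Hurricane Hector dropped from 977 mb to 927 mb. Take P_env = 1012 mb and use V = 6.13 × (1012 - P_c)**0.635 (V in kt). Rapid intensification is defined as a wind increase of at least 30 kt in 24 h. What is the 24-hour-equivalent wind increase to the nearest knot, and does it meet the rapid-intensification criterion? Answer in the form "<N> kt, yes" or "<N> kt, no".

V₁: ΔP = 35, V ≈ 6.13 × 35^0.635 ≈ 58.61 kt.
V₂: ΔP = 85, V ≈ 6.13 × 85^0.635 ≈ 102.95 kt.
ΔV over 24 h = 44.34 kt → 24 h equivalent = 44.34 × 24/24 ≈ 44.34 kt.
44 kt ≥ 30 kt ⇒ rapid intensification.

44 kt, yes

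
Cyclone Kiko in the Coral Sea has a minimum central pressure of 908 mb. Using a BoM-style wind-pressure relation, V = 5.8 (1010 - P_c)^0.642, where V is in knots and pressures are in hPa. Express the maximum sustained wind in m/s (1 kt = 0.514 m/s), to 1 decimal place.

58.1 m/s

ΔP = 1010 − 908 = 102 mb.
V ≈ 5.8 × 102^0.642 = 5.8 × 19.477 ≈ 112.966 kt.
112.966 × 0.514 ≈ 58.06 m/s → 58.1 m/s.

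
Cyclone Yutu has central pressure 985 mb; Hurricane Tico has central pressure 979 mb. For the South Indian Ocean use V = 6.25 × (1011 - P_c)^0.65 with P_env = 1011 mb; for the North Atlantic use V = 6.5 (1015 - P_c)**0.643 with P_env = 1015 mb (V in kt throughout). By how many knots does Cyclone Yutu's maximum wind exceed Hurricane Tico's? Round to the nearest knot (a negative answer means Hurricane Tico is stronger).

-13 kt

Cyclone Yutu: ΔP = 26; V ≈ 6.25 × 26^0.65 ≈ 51.95 kt.
Hurricane Tico: ΔP = 36; V ≈ 6.5 × 36^0.643 ≈ 65.11 kt.
Difference ≈ 51.95 − 65.11 = -13.16 → -13 kt.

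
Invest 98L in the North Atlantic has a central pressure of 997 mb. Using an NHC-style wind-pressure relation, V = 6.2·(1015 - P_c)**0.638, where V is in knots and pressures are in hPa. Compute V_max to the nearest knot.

ΔP = 1015 − 997 = 18 mb.
18^0.638 ≈ 6.322.
V ≈ 6.2 × 6.322 ≈ 39.2 kt.

39 kt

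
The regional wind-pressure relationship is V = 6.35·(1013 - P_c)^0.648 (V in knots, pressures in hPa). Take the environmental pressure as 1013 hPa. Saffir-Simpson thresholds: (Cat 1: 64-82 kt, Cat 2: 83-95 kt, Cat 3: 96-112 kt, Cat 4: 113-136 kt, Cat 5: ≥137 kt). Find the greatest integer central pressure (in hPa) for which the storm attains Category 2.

Category 2 begins at V = 83 kt.
Required ΔP = (83/6.35)^(1/0.648) = 13.071^1.543 ≈ 52.81 hPa.
P_c ≤ 1013 − 52.81 = 960.19, so the highest integer P_c is 960 hPa.

960 hPa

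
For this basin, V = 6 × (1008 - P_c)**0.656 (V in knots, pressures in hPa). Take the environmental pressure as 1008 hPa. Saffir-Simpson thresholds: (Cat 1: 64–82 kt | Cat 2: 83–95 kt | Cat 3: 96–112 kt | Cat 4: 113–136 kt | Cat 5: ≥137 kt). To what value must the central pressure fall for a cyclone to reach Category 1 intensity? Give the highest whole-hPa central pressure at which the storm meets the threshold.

971 hPa

Category 1 begins at V = 64 kt.
Required ΔP = (64/6)^(1/0.656) = 10.667^1.524 ≈ 36.91 hPa.
P_c ≤ 1008 − 36.91 = 971.09, so the highest integer P_c is 971 hPa.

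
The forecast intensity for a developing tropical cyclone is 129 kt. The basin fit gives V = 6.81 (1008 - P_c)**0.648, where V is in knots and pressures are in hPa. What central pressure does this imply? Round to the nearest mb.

ΔP = (V / 6.81)^(1/0.648) = (129/6.81)^1.543.
129/6.81 = 18.943; 18.943^1.543 ≈ 93.62 mb.
P_c = 1008 − 93.62 = 914.38 ≈ 914 mb.

914 mb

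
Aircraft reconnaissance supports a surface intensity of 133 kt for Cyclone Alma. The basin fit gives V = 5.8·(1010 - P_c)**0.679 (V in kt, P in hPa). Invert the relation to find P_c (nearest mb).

ΔP = (V / 5.8)^(1/0.679) = (133/5.8)^1.473.
133/5.8 = 22.931; 22.931^1.473 ≈ 100.83 mb.
P_c = 1010 − 100.83 = 909.17 ≈ 909 mb.

909 mb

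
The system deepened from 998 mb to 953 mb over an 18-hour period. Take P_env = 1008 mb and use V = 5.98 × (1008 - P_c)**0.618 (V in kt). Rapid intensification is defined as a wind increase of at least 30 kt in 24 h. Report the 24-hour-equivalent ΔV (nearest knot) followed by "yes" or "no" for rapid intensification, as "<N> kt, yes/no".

62 kt, yes

V₁: ΔP = 10, V ≈ 5.98 × 10^0.618 ≈ 24.81 kt.
V₂: ΔP = 55, V ≈ 5.98 × 55^0.618 ≈ 71.16 kt.
ΔV over 18 h = 46.35 kt → 24 h equivalent = 46.35 × 24/18 ≈ 61.80 kt.
62 kt ≥ 30 kt ⇒ rapid intensification.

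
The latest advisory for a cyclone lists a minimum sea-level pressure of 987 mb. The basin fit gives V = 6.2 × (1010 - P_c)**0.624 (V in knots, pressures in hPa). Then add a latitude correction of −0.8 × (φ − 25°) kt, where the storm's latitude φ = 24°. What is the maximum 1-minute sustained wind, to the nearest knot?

45 kt

ΔP = 1010 − 987 = 23 mb.
23^0.624 ≈ 7.075.
V ≈ 6.2 × 7.075 ≈ 43.9 kt.
Latitude correction: −0.8 × (24 − 25) = 0.8 kt.
Corrected V ≈ 44.7 kt → 45 kt.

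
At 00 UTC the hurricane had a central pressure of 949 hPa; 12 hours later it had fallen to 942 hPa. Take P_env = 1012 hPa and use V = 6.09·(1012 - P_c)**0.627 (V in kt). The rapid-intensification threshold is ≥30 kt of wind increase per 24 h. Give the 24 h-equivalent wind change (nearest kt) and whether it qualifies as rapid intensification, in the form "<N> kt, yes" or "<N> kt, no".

V₁: ΔP = 63, V ≈ 6.09 × 63^0.627 ≈ 81.81 kt.
V₂: ΔP = 70, V ≈ 6.09 × 70^0.627 ≈ 87.40 kt.
ΔV over 12 h = 5.59 kt → 24 h equivalent = 5.59 × 24/12 ≈ 11.18 kt.
11 kt < 30 kt ⇒ not rapid intensification.

11 kt, no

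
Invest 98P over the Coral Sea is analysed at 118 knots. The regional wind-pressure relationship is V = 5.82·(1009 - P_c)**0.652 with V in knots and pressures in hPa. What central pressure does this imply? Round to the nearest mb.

ΔP = (V / 5.82)^(1/0.652) = (118/5.82)^1.534.
118/5.82 = 20.275; 20.275^1.534 ≈ 101.05 mb.
P_c = 1009 − 101.05 = 907.95 ≈ 908 mb.

908 mb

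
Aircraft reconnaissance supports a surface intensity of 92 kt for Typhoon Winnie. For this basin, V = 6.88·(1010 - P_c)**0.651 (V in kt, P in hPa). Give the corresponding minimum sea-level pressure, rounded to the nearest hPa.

ΔP = (V / 6.88)^(1/0.651) = (92/6.88)^1.536.
92/6.88 = 13.372; 13.372^1.536 ≈ 53.70 hPa.
P_c = 1010 − 53.70 = 956.30 ≈ 956 hPa.

956 hPa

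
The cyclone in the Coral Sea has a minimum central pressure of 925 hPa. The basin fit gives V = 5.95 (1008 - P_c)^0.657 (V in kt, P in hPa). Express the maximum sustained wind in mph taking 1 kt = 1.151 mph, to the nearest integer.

ΔP = 1008 − 925 = 83 hPa.
V ≈ 5.95 × 83^0.657 = 5.95 × 18.232 ≈ 108.480 kt.
108.480 × 1.151 ≈ 124.86 mph → 125 mph.

125 mph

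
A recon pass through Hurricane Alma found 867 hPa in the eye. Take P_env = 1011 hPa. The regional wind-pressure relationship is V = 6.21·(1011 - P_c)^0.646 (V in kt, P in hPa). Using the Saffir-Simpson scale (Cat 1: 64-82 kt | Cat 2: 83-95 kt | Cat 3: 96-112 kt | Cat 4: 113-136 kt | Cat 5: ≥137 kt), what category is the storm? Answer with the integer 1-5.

ΔP = 1011 − 867 = 144 hPa.
V ≈ 6.21 × 144^0.646 = 6.21 × 24.79 ≈ 154 kt.
154 kt falls in the Category 5 band.

5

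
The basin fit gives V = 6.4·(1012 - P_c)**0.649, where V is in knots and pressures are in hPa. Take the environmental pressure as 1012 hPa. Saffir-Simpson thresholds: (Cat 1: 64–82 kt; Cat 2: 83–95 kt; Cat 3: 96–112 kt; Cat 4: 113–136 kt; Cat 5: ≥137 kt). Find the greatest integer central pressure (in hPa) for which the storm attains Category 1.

Category 1 begins at V = 64 kt.
Required ΔP = (64/6.4)^(1/0.649) = 10.000^1.541 ≈ 34.74 hPa.
P_c ≤ 1012 − 34.74 = 977.26, so the highest integer P_c is 977 hPa.

977 hPa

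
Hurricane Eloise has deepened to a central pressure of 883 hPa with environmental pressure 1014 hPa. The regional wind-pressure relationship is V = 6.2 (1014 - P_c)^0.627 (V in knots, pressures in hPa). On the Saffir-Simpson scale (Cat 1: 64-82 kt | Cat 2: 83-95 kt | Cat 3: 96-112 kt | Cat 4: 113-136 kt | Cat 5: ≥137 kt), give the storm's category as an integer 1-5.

4

ΔP = 1014 − 883 = 131 hPa.
V ≈ 6.2 × 131^0.627 = 6.2 × 21.26 ≈ 132 kt.
132 kt falls in the Category 4 band.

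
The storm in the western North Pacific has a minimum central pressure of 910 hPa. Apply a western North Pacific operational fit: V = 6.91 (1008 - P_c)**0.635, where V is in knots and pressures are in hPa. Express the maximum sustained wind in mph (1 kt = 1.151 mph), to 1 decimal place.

ΔP = 1008 − 910 = 98 hPa.
V ≈ 6.91 × 98^0.635 = 6.91 × 18.384 ≈ 127.030 kt.
127.030 × 1.151 ≈ 146.21 mph → 146.2 mph.

146.2 mph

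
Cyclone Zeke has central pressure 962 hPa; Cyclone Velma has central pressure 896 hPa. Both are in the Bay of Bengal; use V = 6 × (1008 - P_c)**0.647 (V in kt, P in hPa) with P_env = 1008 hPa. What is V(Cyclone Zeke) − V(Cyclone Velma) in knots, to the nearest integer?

Cyclone Zeke: ΔP = 46; V ≈ 6 × 46^0.647 ≈ 71.44 kt.
Cyclone Velma: ΔP = 112; V ≈ 6 × 112^0.647 ≈ 127.06 kt.
Difference ≈ 71.44 − 127.06 = -55.62 → -56 kt.

-56 kt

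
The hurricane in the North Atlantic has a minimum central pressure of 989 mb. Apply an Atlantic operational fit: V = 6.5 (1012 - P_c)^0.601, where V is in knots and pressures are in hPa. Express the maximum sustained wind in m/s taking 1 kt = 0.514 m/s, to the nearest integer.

ΔP = 1012 − 989 = 23 mb.
V ≈ 6.5 × 23^0.601 = 6.5 × 6.583 ≈ 42.787 kt.
42.787 × 0.514 ≈ 21.99 m/s → 22 m/s.

22 m/s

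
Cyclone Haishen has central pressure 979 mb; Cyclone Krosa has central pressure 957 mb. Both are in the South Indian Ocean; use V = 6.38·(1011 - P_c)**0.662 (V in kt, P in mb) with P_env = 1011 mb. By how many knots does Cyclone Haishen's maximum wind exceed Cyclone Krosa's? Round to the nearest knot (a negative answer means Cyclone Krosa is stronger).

Cyclone Haishen: ΔP = 32; V ≈ 6.38 × 32^0.662 ≈ 63.27 kt.
Cyclone Krosa: ΔP = 54; V ≈ 6.38 × 54^0.662 ≈ 89.47 kt.
Difference ≈ 63.27 − 89.47 = -26.20 → -26 kt.

-26 kt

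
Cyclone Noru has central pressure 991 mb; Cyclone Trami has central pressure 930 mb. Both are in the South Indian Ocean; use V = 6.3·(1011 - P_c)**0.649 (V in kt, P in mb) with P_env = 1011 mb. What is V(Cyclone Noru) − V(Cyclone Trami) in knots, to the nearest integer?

Cyclone Noru: ΔP = 20; V ≈ 6.3 × 20^0.649 ≈ 44.03 kt.
Cyclone Trami: ΔP = 81; V ≈ 6.3 × 81^0.649 ≈ 109.13 kt.
Difference ≈ 44.03 − 109.13 = -65.10 → -65 kt.

-65 kt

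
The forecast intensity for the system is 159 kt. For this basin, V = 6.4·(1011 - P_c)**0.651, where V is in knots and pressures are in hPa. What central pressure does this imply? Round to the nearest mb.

ΔP = (V / 6.4)^(1/0.651) = (159/6.4)^1.536.
159/6.4 = 24.844; 24.844^1.536 ≈ 139.06 mb.
P_c = 1011 − 139.06 = 871.94 ≈ 872 mb.

872 mb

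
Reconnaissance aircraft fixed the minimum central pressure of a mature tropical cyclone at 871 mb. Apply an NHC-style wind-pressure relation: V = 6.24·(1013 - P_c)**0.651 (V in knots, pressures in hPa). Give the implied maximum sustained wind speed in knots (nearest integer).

157 kt

ΔP = 1013 − 871 = 142 mb.
142^0.651 ≈ 25.185.
V ≈ 6.24 × 25.185 ≈ 157.2 kt.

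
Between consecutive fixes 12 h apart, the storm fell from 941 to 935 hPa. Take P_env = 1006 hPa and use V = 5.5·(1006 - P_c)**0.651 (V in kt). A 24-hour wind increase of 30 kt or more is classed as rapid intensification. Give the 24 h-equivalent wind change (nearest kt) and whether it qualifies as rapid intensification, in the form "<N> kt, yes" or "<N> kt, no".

V₁: ΔP = 65, V ≈ 5.5 × 65^0.651 ≈ 83.29 kt.
V₂: ΔP = 71, V ≈ 5.5 × 71^0.651 ≈ 88.21 kt.
ΔV over 12 h = 4.92 kt → 24 h equivalent = 4.92 × 24/12 ≈ 9.84 kt.
10 kt < 30 kt ⇒ not rapid intensification.

10 kt, no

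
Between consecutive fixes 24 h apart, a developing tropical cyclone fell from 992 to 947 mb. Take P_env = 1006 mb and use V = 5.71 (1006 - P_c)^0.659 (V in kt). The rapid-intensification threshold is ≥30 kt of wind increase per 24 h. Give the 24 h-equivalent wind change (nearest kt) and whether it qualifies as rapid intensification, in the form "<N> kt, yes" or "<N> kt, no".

51 kt, yes

V₁: ΔP = 14, V ≈ 5.71 × 14^0.659 ≈ 32.50 kt.
V₂: ΔP = 59, V ≈ 5.71 × 59^0.659 ≈ 83.87 kt.
ΔV over 24 h = 51.37 kt → 24 h equivalent = 51.37 × 24/24 ≈ 51.37 kt.
51 kt ≥ 30 kt ⇒ rapid intensification.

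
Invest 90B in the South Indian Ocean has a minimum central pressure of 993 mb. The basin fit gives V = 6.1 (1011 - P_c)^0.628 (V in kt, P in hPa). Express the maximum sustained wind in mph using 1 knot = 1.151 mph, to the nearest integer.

43 mph

ΔP = 1011 − 993 = 18 mb.
V ≈ 6.1 × 18^0.628 = 6.1 × 6.142 ≈ 37.466 kt.
37.466 × 1.151 ≈ 43.12 mph → 43 mph.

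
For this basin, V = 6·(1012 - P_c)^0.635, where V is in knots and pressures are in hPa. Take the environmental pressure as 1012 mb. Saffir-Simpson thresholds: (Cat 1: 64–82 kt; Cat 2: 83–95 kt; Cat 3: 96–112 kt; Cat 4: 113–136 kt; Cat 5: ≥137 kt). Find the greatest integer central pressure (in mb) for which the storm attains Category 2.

949 mb

Category 2 begins at V = 83 kt.
Required ΔP = (83/6)^(1/0.635) = 13.833^1.575 ≈ 62.62 mb.
P_c ≤ 1012 − 62.62 = 949.38, so the highest integer P_c is 949 mb.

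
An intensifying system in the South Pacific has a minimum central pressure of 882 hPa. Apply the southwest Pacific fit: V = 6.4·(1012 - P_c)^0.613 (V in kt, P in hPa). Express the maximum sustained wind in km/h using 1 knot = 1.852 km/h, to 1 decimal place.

234.2 km/h

ΔP = 1012 − 882 = 130 hPa.
V ≈ 6.4 × 130^0.613 = 6.4 × 19.763 ≈ 126.482 kt.
126.482 × 1.852 ≈ 234.24 km/h → 234.2 km/h.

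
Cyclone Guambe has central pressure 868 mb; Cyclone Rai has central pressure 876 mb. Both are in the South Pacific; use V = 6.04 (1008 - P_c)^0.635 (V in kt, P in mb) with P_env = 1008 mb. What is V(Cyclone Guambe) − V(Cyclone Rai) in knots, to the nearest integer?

Cyclone Guambe: ΔP = 140; V ≈ 6.04 × 140^0.635 ≈ 139.26 kt.
Cyclone Rai: ΔP = 132; V ≈ 6.04 × 132^0.635 ≈ 134.15 kt.
Difference ≈ 139.26 − 134.15 = 5.11 → 5 kt.

5 kt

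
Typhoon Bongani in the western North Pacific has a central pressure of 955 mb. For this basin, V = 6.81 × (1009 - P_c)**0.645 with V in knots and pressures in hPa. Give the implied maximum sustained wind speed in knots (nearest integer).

ΔP = 1009 − 955 = 54 mb.
54^0.645 ≈ 13.104.
V ≈ 6.81 × 13.104 ≈ 89.2 kt.

89 kt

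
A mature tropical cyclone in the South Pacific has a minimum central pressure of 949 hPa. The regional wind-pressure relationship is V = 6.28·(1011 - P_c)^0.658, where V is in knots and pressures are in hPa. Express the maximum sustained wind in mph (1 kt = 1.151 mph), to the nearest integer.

109 mph

ΔP = 1011 − 949 = 62 hPa.
V ≈ 6.28 × 62^0.658 = 6.28 × 15.114 ≈ 94.919 kt.
94.919 × 1.151 ≈ 109.25 mph → 109 mph.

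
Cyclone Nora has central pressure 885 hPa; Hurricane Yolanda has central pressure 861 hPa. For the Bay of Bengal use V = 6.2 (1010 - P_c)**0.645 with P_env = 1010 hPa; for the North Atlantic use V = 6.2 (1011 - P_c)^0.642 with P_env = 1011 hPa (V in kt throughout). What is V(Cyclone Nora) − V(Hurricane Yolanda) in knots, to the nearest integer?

Cyclone Nora: ΔP = 125; V ≈ 6.2 × 125^0.645 ≈ 139.60 kt.
Hurricane Yolanda: ΔP = 150; V ≈ 6.2 × 150^0.642 ≈ 154.68 kt.
Difference ≈ 139.60 − 154.68 = -15.08 → -15 kt.

-15 kt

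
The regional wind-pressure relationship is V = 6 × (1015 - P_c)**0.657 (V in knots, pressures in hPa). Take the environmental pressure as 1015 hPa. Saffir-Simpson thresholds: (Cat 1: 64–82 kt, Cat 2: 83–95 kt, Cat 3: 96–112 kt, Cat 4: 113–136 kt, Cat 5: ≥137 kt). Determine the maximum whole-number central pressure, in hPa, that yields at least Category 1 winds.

Category 1 begins at V = 64 kt.
Required ΔP = (64/6)^(1/0.657) = 10.667^1.522 ≈ 36.71 hPa.
P_c ≤ 1015 − 36.71 = 978.29, so the highest integer P_c is 978 hPa.

978 hPa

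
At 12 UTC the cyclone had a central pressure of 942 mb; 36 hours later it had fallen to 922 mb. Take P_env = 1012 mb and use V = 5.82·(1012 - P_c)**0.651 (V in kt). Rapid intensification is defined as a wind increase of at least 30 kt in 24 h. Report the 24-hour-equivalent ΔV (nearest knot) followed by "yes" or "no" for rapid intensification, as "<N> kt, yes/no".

V₁: ΔP = 70, V ≈ 5.82 × 70^0.651 ≈ 92.49 kt.
V₂: ΔP = 90, V ≈ 5.82 × 90^0.651 ≈ 108.93 kt.
ΔV over 36 h = 16.44 kt → 24 h equivalent = 16.44 × 24/36 ≈ 10.96 kt.
11 kt < 30 kt ⇒ not rapid intensification.

11 kt, no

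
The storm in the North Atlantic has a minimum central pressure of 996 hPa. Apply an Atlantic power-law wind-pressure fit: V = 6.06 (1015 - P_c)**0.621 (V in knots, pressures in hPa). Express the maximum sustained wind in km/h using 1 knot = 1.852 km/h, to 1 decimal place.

69.9 km/h

ΔP = 1015 − 996 = 19 hPa.
V ≈ 6.06 × 19^0.621 = 6.06 × 6.225 ≈ 37.721 kt.
37.721 × 1.852 ≈ 69.86 km/h → 69.9 km/h.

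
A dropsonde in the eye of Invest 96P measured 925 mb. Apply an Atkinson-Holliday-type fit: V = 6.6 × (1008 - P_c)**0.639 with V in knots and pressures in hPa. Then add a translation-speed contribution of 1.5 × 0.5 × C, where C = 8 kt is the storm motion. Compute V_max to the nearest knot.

117 kt

ΔP = 1008 − 925 = 83 mb.
83^0.639 ≈ 16.838.
V ≈ 6.6 × 16.838 ≈ 111.1 kt.
Translation term: 1.5 × 0.5 × 8 = 6 kt.
Corrected V ≈ 117.1 kt → 117 kt.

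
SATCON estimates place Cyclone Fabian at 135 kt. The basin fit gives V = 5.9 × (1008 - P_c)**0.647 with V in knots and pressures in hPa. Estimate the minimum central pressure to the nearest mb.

882 mb

ΔP = (V / 5.9)^(1/0.647) = (135/5.9)^1.546.
135/5.9 = 22.881; 22.881^1.546 ≈ 126.24 mb.
P_c = 1008 − 126.24 = 881.76 ≈ 882 mb.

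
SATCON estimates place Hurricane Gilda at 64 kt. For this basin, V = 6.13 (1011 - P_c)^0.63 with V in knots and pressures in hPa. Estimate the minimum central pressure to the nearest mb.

ΔP = (V / 6.13)^(1/0.63) = (64/6.13)^1.587.
64/6.13 = 10.440; 10.440^1.587 ≈ 41.40 mb.
P_c = 1011 − 41.40 = 969.60 ≈ 970 mb.

970 mb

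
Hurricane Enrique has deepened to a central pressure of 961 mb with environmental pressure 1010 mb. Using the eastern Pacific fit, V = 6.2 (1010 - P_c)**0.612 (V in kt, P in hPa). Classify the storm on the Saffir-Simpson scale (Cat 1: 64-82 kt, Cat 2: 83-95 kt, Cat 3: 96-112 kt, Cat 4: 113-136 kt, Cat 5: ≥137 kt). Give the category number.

1

ΔP = 1010 − 961 = 49 mb.
V ≈ 6.2 × 49^0.612 = 6.2 × 10.82 ≈ 67 kt.
67 kt falls in the Category 1 band.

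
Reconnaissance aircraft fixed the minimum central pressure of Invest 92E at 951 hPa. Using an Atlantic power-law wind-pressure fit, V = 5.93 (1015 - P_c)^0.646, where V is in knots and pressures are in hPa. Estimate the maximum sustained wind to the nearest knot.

87 kt

ΔP = 1015 − 951 = 64 hPa.
64^0.646 ≈ 14.682.
V ≈ 5.93 × 14.682 ≈ 87.1 kt.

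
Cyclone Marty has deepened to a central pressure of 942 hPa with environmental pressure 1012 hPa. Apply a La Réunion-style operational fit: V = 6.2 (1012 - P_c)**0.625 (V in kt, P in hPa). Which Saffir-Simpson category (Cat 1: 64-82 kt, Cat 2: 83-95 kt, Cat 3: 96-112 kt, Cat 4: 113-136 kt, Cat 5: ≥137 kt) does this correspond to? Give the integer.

2

ΔP = 1012 − 942 = 70 hPa.
V ≈ 6.2 × 70^0.625 = 6.2 × 14.23 ≈ 88 kt.
88 kt falls in the Category 2 band.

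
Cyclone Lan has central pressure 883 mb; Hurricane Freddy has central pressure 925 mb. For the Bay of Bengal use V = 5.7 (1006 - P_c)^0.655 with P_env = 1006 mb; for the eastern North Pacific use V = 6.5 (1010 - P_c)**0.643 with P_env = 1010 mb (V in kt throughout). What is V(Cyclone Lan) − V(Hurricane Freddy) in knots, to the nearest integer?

20 kt

Cyclone Lan: ΔP = 123; V ≈ 5.7 × 123^0.655 ≈ 133.28 kt.
Hurricane Freddy: ΔP = 85; V ≈ 6.5 × 85^0.643 ≈ 113.12 kt.
Difference ≈ 133.28 − 113.12 = 20.16 → 20 kt.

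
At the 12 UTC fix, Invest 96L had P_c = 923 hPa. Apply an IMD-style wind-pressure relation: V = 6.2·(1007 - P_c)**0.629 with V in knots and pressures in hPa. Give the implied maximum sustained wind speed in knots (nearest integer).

101 kt

ΔP = 1007 − 923 = 84 hPa.
84^0.629 ≈ 16.232.
V ≈ 6.2 × 16.232 ≈ 100.6 kt.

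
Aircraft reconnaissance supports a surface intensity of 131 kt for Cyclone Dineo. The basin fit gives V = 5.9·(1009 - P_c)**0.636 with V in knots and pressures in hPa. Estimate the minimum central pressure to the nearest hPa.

ΔP = (V / 5.9)^(1/0.636) = (131/5.9)^1.572.
131/5.9 = 22.203; 22.203^1.572 ≈ 130.92 hPa.
P_c = 1009 − 130.92 = 878.08 ≈ 878 hPa.

878 hPa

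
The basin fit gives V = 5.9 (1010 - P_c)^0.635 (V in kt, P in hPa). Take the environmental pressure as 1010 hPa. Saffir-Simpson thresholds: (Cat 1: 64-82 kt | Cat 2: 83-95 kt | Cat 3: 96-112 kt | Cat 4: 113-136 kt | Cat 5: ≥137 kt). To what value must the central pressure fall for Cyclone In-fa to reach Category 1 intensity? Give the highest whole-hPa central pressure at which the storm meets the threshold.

Category 1 begins at V = 64 kt.
Required ΔP = (64/5.9)^(1/0.635) = 10.847^1.575 ≈ 42.70 hPa.
P_c ≤ 1010 − 42.70 = 967.30, so the highest integer P_c is 967 hPa.

967 hPa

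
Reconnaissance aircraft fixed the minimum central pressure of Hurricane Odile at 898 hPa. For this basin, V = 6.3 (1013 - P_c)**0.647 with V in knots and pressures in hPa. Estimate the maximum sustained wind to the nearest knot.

136 kt

ΔP = 1013 − 898 = 115 hPa.
115^0.647 ≈ 21.541.
V ≈ 6.3 × 21.541 ≈ 135.7 kt.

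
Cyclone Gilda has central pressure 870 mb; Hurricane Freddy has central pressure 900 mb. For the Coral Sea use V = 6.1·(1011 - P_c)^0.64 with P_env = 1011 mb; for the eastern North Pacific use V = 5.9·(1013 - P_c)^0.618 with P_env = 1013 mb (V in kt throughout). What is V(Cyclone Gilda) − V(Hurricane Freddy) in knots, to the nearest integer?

35 kt

Cyclone Gilda: ΔP = 141; V ≈ 6.1 × 141^0.64 ≈ 144.82 kt.
Hurricane Freddy: ΔP = 113; V ≈ 5.9 × 113^0.618 ≈ 109.56 kt.
Difference ≈ 144.82 − 109.56 = 35.26 → 35 kt.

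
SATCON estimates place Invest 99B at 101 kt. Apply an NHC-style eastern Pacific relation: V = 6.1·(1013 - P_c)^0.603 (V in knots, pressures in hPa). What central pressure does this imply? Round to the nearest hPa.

908 hPa

ΔP = (V / 6.1)^(1/0.603) = (101/6.1)^1.658.
101/6.1 = 16.557; 16.557^1.658 ≈ 105.09 hPa.
P_c = 1013 − 105.09 = 907.91 ≈ 908 hPa.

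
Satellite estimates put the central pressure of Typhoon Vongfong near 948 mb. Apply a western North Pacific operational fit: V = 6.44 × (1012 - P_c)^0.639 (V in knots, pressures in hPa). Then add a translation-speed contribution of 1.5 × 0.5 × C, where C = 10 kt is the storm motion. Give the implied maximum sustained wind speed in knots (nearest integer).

99 kt

ΔP = 1012 − 948 = 64 mb.
64^0.639 ≈ 14.261.
V ≈ 6.44 × 14.261 ≈ 91.8 kt.
Translation term: 1.5 × 0.5 × 10 = 7.5 kt.
Corrected V ≈ 99.3 kt → 99 kt.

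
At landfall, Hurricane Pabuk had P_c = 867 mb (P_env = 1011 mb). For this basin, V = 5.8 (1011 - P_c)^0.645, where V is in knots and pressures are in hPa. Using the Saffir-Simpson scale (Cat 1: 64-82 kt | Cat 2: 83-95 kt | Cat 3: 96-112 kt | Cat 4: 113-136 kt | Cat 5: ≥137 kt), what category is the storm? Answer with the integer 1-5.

5

ΔP = 1011 − 867 = 144 mb.
V ≈ 5.8 × 144^0.645 = 5.8 × 24.67 ≈ 143 kt.
143 kt falls in the Category 5 band.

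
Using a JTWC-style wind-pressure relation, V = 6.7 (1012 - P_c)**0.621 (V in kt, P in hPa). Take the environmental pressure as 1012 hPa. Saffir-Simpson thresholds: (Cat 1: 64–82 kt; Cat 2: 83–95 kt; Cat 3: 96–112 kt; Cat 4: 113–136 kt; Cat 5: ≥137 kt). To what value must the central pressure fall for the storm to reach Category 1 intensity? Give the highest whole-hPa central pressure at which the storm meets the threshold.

Category 1 begins at V = 64 kt.
Required ΔP = (64/6.7)^(1/0.621) = 9.552^1.610 ≈ 37.87 hPa.
P_c ≤ 1012 − 37.87 = 974.13, so the highest integer P_c is 974 hPa.

974 hPa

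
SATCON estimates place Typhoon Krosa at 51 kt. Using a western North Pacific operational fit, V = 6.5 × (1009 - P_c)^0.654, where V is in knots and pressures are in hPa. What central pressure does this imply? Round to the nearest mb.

ΔP = (V / 6.5)^(1/0.654) = (51/6.5)^1.529.
51/6.5 = 7.846; 7.846^1.529 ≈ 23.33 mb.
P_c = 1009 − 23.33 = 985.67 ≈ 986 mb.

986 mb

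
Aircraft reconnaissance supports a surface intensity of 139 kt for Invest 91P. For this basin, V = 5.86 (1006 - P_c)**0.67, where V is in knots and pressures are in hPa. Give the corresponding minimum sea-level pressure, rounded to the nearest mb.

ΔP = (V / 5.86)^(1/0.67) = (139/5.86)^1.493.
139/5.86 = 23.720; 23.720^1.493 ≈ 112.83 mb.
P_c = 1006 − 112.83 = 893.17 ≈ 893 mb.

893 mb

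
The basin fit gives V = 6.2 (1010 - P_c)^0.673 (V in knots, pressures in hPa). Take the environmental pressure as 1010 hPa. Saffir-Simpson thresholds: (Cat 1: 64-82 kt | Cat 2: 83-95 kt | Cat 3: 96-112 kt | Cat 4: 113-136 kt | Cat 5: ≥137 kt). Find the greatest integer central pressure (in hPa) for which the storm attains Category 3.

951 hPa

Category 3 begins at V = 96 kt.
Required ΔP = (96/6.2)^(1/0.673) = 15.484^1.486 ≈ 58.62 hPa.
P_c ≤ 1010 − 58.62 = 951.38, so the highest integer P_c is 951 hPa.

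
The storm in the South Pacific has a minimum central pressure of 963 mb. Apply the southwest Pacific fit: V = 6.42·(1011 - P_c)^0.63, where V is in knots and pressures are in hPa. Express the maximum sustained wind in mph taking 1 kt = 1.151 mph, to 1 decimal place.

ΔP = 1011 − 963 = 48 mb.
V ≈ 6.42 × 48^0.63 = 6.42 × 11.460 ≈ 73.573 kt.
73.573 × 1.151 ≈ 84.68 mph → 84.7 mph.

84.7 mph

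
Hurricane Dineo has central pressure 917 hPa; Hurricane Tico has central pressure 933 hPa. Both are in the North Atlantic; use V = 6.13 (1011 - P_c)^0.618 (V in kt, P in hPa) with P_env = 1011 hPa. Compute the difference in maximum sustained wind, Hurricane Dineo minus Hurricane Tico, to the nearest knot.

Hurricane Dineo: ΔP = 94; V ≈ 6.13 × 94^0.618 ≈ 101.59 kt.
Hurricane Tico: ΔP = 78; V ≈ 6.13 × 78^0.618 ≈ 90.53 kt.
Difference ≈ 101.59 − 90.53 = 11.06 → 11 kt.

11 kt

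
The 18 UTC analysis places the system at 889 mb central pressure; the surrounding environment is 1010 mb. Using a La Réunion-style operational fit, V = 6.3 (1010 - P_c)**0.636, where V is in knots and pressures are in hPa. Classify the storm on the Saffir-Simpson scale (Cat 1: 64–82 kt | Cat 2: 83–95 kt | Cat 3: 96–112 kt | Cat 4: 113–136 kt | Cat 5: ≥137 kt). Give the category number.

4

ΔP = 1010 − 889 = 121 mb.
V ≈ 6.3 × 121^0.636 = 6.3 × 21.12 ≈ 133 kt.
133 kt falls in the Category 4 band.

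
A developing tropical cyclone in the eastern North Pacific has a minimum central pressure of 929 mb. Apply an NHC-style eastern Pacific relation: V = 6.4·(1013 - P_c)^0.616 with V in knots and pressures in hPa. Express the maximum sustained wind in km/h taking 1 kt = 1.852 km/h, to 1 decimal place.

ΔP = 1013 − 929 = 84 mb.
V ≈ 6.4 × 84^0.616 = 6.4 × 15.323 ≈ 98.070 kt.
98.070 × 1.852 ≈ 181.63 km/h → 181.6 km/h.

181.6 km/h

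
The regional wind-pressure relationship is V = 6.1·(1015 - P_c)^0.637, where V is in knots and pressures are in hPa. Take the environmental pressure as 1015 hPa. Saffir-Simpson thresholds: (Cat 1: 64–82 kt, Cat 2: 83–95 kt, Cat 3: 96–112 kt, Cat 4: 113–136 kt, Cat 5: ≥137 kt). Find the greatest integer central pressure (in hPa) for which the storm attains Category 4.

Category 4 begins at V = 113 kt.
Required ΔP = (113/6.1)^(1/0.637) = 18.525^1.570 ≈ 97.77 hPa.
P_c ≤ 1015 − 97.77 = 917.23, so the highest integer P_c is 917 hPa.

917 hPa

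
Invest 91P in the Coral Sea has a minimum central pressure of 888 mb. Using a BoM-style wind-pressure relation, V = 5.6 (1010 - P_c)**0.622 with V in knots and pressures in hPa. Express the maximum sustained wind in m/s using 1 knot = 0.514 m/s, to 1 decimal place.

ΔP = 1010 − 888 = 122 mb.
V ≈ 5.6 × 122^0.622 = 5.6 × 19.848 ≈ 111.149 kt.
111.149 × 0.514 ≈ 57.13 m/s → 57.1 m/s.

57.1 m/s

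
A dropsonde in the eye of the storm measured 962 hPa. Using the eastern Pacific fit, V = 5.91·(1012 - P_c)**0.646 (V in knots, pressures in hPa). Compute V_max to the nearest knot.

ΔP = 1012 − 962 = 50 hPa.
50^0.646 ≈ 12.518.
V ≈ 5.91 × 12.518 ≈ 74.0 kt.

74 kt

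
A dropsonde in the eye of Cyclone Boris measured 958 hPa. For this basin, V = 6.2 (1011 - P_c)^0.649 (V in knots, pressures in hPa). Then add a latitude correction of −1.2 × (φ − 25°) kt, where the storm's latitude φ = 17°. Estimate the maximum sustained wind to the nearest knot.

91 kt

ΔP = 1011 − 958 = 53 hPa.
53^0.649 ≈ 13.154.
V ≈ 6.2 × 13.154 ≈ 81.6 kt.
Latitude correction: −1.2 × (17 − 25) = 9.6 kt.
Corrected V ≈ 91.2 kt → 91 kt.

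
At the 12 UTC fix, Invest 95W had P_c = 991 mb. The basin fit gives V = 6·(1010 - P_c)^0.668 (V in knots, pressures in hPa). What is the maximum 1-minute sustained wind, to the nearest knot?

ΔP = 1010 − 991 = 19 mb.
19^0.668 ≈ 7.148.
V ≈ 6 × 7.148 ≈ 42.9 kt.

43 kt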